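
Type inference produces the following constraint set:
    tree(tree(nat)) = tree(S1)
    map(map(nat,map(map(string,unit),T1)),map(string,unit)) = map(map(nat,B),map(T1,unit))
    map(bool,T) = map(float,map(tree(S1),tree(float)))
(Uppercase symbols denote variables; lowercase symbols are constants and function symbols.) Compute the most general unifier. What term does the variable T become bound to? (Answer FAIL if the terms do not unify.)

FAIL

Decompose tree/1: tree(nat) = S1.
Bind S1 := tree(nat); substituting into the one remaining equation that mentions S1 gives: map(bool,T) = map(float,map(tree(tree(nat)),tree(float))).
Decompose map/2: map(nat,map(map(string,unit),T1)) = map(nat,B),  map(string,unit) = map(T1,unit).
Decompose map/2: nat = nat,  map(map(string,unit),T1) = B.
Delete trivial equation nat = nat.
Bind B := map(map(string,unit),T1); no other remaining equation mentions B.
Decompose map/2: string = T1,  unit = unit.
Bind T1 := string; no other remaining equation mentions T1. Substituting into the earlier binding gives B := map(map(string,unit),string).
Delete trivial equation unit = unit.
Decompose map/2: bool = float,  T = map(tree(tree(nat)),tree(float)).
Clash: constants bool and float differ; no unifier exists.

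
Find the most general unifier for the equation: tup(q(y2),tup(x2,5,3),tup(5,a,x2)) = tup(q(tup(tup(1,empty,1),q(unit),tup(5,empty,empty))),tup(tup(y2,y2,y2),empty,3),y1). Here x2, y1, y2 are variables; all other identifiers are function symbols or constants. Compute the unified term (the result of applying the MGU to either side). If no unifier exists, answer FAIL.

Decompose tup/3: q(y2) = q(tup(tup(1,empty,1),q(unit),tup(5,empty,empty))),  tup(x2,5,3) = tup(tup(y2,y2,y2),empty,3),  tup(5,a,x2) = y1.
Decompose q/1: y2 = tup(tup(1,empty,1),q(unit),tup(5,empty,empty)).
Bind y2 := tup(tup(1,empty,1),q(unit),tup(5,empty,empty)); substituting into the one remaining equation that mentions y2 gives: tup(x2,5,3) = tup(tup(tup(tup(1,empty,1),q(unit),tup(5,empty,empty)),tup(tup(1,empty,1),q(unit),tup(5,empty,empty)),tup(tup(1,empty,1),q(unit),tup(5,empty,empty))),empty,3).
Decompose tup/3: x2 = tup(tup(tup(1,empty,1),q(unit),tup(5,empty,empty)),tup(tup(1,empty,1),q(unit),tup(5,empty,empty)),tup(tup(1,empty,1),q(unit),tup(5,empty,empty))),  5 = empty,  3 = 3.
Bind x2 := tup(tup(tup(1,empty,1),q(unit),tup(5,empty,empty)),tup(tup(1,empty,1),q(unit),tup(5,empty,empty)),tup(tup(1,empty,1),q(unit),tup(5,empty,empty))); substituting into the one remaining equation that mentions x2 gives: tup(5,a,tup(tup(tup(1,empty,1),q(unit),tup(5,empty,empty)),tup(tup(1,empty,1),q(unit),tup(5,empty,empty)),tup(tup(1,empty,1),q(unit),tup(5,empty,empty)))) = y1.
Clash: constants 5 and empty differ; no unifier exists.

FAIL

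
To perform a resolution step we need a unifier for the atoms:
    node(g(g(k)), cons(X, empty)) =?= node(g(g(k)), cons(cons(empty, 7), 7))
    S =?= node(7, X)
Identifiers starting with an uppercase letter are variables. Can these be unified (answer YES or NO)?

NO

Decompose node/2: g(g(k)) =?= g(g(k)),  cons(X, empty) =?= cons(cons(empty, 7), 7).
Delete trivial equation g(g(k)) =?= g(g(k)).
Decompose cons/2: X =?= cons(empty, 7),  empty =?= 7.
Bind X := cons(empty, 7); substituting into the one remaining equation that mentions X gives: S =?= node(7, cons(empty, 7)).
Clash: constants empty and 7 differ; no unifier exists.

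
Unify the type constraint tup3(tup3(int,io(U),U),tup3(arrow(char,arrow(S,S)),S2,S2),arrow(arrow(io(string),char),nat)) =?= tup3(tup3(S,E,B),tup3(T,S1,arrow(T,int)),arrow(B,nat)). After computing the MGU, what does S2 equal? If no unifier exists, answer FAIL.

arrow(arrow(char,arrow(int,int)),int)

Decompose tup3/3: tup3(int,io(U),U) =?= tup3(S,E,B),  tup3(arrow(char,arrow(S,S)),S2,S2) =?= tup3(T,S1,arrow(T,int)),  arrow(arrow(io(string),char),nat) =?= arrow(B,nat).
Decompose tup3/3: int =?= S,  io(U) =?= E,  U =?= B.
Bind S := int; substituting into the one remaining equation that mentions S gives: tup3(arrow(char,arrow(int,int)),S2,S2) =?= tup3(T,S1,arrow(T,int)).
Bind E := io(U); no other remaining equation mentions E.
Bind U := B; no other remaining equation mentions U. Substituting into the earlier binding gives E := io(B).
Decompose tup3/3: arrow(char,arrow(int,int)) =?= T,  S2 =?= S1,  S2 =?= arrow(T,int).
Bind T := arrow(char,arrow(int,int)); substituting into the one remaining equation that mentions T gives: S2 =?= arrow(arrow(char,arrow(int,int)),int).
Bind S2 := S1; substituting into the one remaining equation that mentions S2 gives: S1 =?= arrow(arrow(char,arrow(int,int)),int).
Bind S1 := arrow(arrow(char,arrow(int,int)),int); no other remaining equation mentions S1. Substituting into the earlier binding gives S2 := arrow(arrow(char,arrow(int,int)),int).
Decompose arrow/2: arrow(io(string),char) =?= B,  nat =?= nat.
Bind B := arrow(io(string),char); no other remaining equation mentions B. Substituting into the earlier bindings gives E := io(arrow(io(string),char)), U := arrow(io(string),char).
Delete trivial equation nat =?= nat.
MGU = { S -> int, E -> io(arrow(io(string),char)), U -> arrow(io(string),char), T -> arrow(char,arrow(int,int)), S2 -> arrow(arrow(char,arrow(int,int)),int), S1 -> arrow(arrow(char,arrow(int,int)),int), B -> arrow(io(string),char) }, so S2 -> arrow(arrow(char,arrow(int,int)),int).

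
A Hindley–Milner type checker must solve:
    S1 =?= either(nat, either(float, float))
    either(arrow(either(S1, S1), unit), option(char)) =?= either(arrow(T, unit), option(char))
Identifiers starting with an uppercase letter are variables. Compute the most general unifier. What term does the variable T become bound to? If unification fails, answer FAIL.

either(either(nat, either(float, float)), either(nat, either(float, float)))

Bind S1 := either(nat, either(float, float)); substituting into the remaining equation gives: either(arrow(either(either(nat, either(float, float)), either(nat, either(float, float))), unit), option(char)) =?= either(arrow(T, unit), option(char)).
Decompose either/2: arrow(either(either(nat, either(float, float)), either(nat, either(float, float))), unit) =?= arrow(T, unit),  option(char) =?= option(char).
Decompose arrow/2: either(either(nat, either(float, float)), either(nat, either(float, float))) =?= T,  unit =?= unit.
Bind T := either(either(nat, either(float, float)), either(nat, either(float, float))); no other remaining equation mentions T.
Delete trivial equation unit =?= unit.
Delete trivial equation option(char) =?= option(char).
MGU = { S1 := either(nat, either(float, float)), T := either(either(nat, either(float, float)), either(nat, either(float, float))) }, so T := either(either(nat, either(float, float)), either(nat, either(float, float))).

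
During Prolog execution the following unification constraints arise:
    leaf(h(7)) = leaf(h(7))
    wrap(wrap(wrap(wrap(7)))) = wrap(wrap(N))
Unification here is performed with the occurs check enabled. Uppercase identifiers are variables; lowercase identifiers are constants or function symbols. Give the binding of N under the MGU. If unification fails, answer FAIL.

Delete trivial equation leaf(h(7)) = leaf(h(7)).
Decompose wrap/1: wrap(wrap(wrap(7))) = wrap(N).
Decompose wrap/1: wrap(wrap(7)) = N.
Bind N := wrap(wrap(7)).
MGU = { N ↦ wrap(wrap(7)) }, so N ↦ wrap(wrap(7)).

wrap(wrap(7))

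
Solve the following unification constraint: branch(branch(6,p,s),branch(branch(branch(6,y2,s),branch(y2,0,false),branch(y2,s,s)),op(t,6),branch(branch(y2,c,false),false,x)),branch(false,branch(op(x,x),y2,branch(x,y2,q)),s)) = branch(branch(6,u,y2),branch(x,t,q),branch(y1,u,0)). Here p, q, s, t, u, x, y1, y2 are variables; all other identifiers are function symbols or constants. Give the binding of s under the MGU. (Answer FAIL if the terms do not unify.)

FAIL

Decompose branch/3: branch(6,p,s) = branch(6,u,y2),  branch(branch(branch(6,y2,s),branch(y2,0,false),branch(y2,s,s)),op(t,6),branch(branch(y2,c,false),false,x)) = branch(x,t,q),  branch(false,branch(op(x,x),y2,branch(x,y2,q)),s) = branch(y1,u,0).
Decompose branch/3: 6 = 6,  p = u,  s = y2.
Delete trivial equation 6 = 6.
Bind p := u; no other remaining equation mentions p.
Bind s := y2; substituting into the remaining equations gives: branch(branch(branch(6,y2,y2),branch(y2,0,false),branch(y2,y2,y2)),op(t,6),branch(branch(y2,c,false),false,x)) = branch(x,t,q),  branch(false,branch(op(x,x),y2,branch(x,y2,q)),y2) = branch(y1,u,0).
Decompose branch/3: branch(branch(6,y2,y2),branch(y2,0,false),branch(y2,y2,y2)) = x,  op(t,6) = t,  branch(branch(y2,c,false),false,x) = q.
Bind x := branch(branch(6,y2,y2),branch(y2,0,false),branch(y2,y2,y2)); substituting into the 2 remaining equations that mention x gives: branch(branch(y2,c,false),false,branch(branch(6,y2,y2),branch(y2,0,false),branch(y2,y2,y2))) = q,  branch(false,branch(op(branch(branch(6,y2,y2),branch(y2,0,false),branch(y2,y2,y2)),branch(branch(6,y2,y2),branch(y2,0,false),branch(y2,y2,y2))),y2,branch(branch(branch(6,y2,y2),branch(y2,0,false),branch(y2,y2,y2)),y2,q)),y2) = branch(y1,u,0).
Occurs check fails: t occurs in op(t,6); the equation t = op(t,6) has no finite solution.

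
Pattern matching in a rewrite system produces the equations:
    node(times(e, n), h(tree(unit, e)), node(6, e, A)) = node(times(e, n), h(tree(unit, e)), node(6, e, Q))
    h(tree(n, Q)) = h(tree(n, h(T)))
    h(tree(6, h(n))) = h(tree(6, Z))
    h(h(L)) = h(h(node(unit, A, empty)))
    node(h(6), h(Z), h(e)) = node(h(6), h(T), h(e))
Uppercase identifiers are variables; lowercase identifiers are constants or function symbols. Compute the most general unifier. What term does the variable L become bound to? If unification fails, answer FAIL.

node(unit, h(h(n)), empty)

Decompose node/3: times(e, n) = times(e, n),  h(tree(unit, e)) = h(tree(unit, e)),  node(6, e, A) = node(6, e, Q).
Delete trivial equation times(e, n) = times(e, n).
Delete trivial equation h(tree(unit, e)) = h(tree(unit, e)).
Decompose node/3: 6 = 6,  e = e,  A = Q.
Delete trivial equation 6 = 6.
Delete trivial equation e = e.
Bind A := Q; substituting into the one remaining equation that mentions A gives: h(h(L)) = h(h(node(unit, Q, empty))).
Decompose h/1: tree(n, Q) = tree(n, h(T)).
Decompose tree/2: n = n,  Q = h(T).
Delete trivial equation n = n.
Bind Q := h(T); substituting into the one remaining equation that mentions Q gives: h(h(L)) = h(h(node(unit, h(T), empty))). Substituting into the earlier binding gives A := h(T).
Decompose h/1: tree(6, h(n)) = tree(6, Z).
Decompose tree/2: 6 = 6,  h(n) = Z.
Delete trivial equation 6 = 6.
Bind Z := h(n); substituting into the one remaining equation that mentions Z gives: node(h(6), h(h(n)), h(e)) = node(h(6), h(T), h(e)).
Decompose h/1: h(L) = h(node(unit, h(T), empty)).
Decompose h/1: L = node(unit, h(T), empty).
Bind L := node(unit, h(T), empty); no other remaining equation mentions L.
Decompose node/3: h(6) = h(6),  h(h(n)) = h(T),  h(e) = h(e).
Delete trivial equation h(6) = h(6).
Decompose h/1: h(n) = T.
Bind T := h(n); no other remaining equation mentions T. Substituting into the earlier bindings gives A := h(h(n)), Q := h(h(n)), L := node(unit, h(h(n)), empty).
Delete trivial equation h(e) = h(e).
MGU = { A := h(h(n)), Q := h(h(n)), Z := h(n), L := node(unit, h(h(n)), empty), T := h(n) }, so L := node(unit, h(h(n)), empty).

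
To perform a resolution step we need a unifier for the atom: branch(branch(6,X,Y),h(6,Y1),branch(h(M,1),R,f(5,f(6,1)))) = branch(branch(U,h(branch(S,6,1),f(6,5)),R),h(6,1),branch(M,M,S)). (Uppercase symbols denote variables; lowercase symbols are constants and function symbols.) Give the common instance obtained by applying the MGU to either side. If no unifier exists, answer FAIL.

Decompose branch/3: branch(6,X,Y) = branch(U,h(branch(S,6,1),f(6,5)),R),  h(6,Y1) = h(6,1),  branch(h(M,1),R,f(5,f(6,1))) = branch(M,M,S).
Decompose branch/3: 6 = U,  X = h(branch(S,6,1),f(6,5)),  Y = R.
Bind U := 6; no other remaining equation mentions U.
Bind X := h(branch(S,6,1),f(6,5)); no other remaining equation mentions X.
Bind Y := R; no other remaining equation mentions Y.
Decompose h/2: 6 = 6,  Y1 = 1.
Delete trivial equation 6 = 6.
Bind Y1 := 1; no other remaining equation mentions Y1.
Decompose branch/3: h(M,1) = M,  R = M,  f(5,f(6,1)) = S.
Occurs check fails: M occurs in h(M,1); the equation M = h(M,1) has no finite solution.

FAIL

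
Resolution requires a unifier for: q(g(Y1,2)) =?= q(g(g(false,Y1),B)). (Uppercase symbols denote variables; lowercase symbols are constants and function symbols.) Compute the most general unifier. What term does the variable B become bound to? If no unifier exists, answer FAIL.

FAIL

Decompose q/1: g(Y1,2) =?= g(g(false,Y1),B).
Decompose g/2: Y1 =?= g(false,Y1),  2 =?= B.
Occurs check fails: Y1 occurs in g(false,Y1); the equation Y1 =?= g(false,Y1) has no finite solution.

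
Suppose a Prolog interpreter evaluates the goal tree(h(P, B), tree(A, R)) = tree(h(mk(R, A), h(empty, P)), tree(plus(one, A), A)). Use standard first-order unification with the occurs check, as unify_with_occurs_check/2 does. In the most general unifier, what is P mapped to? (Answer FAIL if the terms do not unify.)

FAIL

Decompose tree/2: h(P, B) = h(mk(R, A), h(empty, P)),  tree(A, R) = tree(plus(one, A), A).
Decompose h/2: P = mk(R, A),  B = h(empty, P).
Bind P := mk(R, A); substituting into the one remaining equation that mentions P gives: B = h(empty, mk(R, A)).
Bind B := h(empty, mk(R, A)); no other remaining equation mentions B.
Decompose tree/2: A = plus(one, A),  R = A.
Occurs check fails: A occurs in plus(one, A); the equation A = plus(one, A) has no finite solution.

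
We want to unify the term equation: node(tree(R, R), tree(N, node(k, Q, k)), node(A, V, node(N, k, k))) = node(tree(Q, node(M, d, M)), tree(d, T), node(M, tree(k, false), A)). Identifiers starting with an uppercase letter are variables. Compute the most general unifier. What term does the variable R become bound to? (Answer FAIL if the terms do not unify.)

node(node(d, k, k), d, node(d, k, k))

Decompose node/3: tree(R, R) = tree(Q, node(M, d, M)),  tree(N, node(k, Q, k)) = tree(d, T),  node(A, V, node(N, k, k)) = node(M, tree(k, false), A).
Decompose tree/2: R = Q,  R = node(M, d, M).
Bind R := Q; substituting into the one remaining equation that mentions R gives: Q = node(M, d, M).
Bind Q := node(M, d, M); substituting into the one remaining equation that mentions Q gives: tree(N, node(k, node(M, d, M), k)) = tree(d, T). Substituting into the earlier binding gives R := node(M, d, M).
Decompose tree/2: N = d,  node(k, node(M, d, M), k) = T.
Bind N := d; substituting into the one remaining equation that mentions N gives: node(A, V, node(d, k, k)) = node(M, tree(k, false), A).
Bind T := node(k, node(M, d, M), k); no other remaining equation mentions T.
Decompose node/3: A = M,  V = tree(k, false),  node(d, k, k) = A.
Bind A := M; substituting into the one remaining equation that mentions A gives: node(d, k, k) = M.
Bind V := tree(k, false); no other remaining equation mentions V.
Bind M := node(d, k, k). Substituting into the earlier bindings gives R := node(node(d, k, k), d, node(d, k, k)), Q := node(node(d, k, k), d, node(d, k, k)), T := node(k, node(node(d, k, k), d, node(d, k, k)), k), A := node(d, k, k).
MGU = { R ↦ node(node(d, k, k), d, node(d, k, k)), Q ↦ node(node(d, k, k), d, node(d, k, k)), N ↦ d, T ↦ node(k, node(node(d, k, k), d, node(d, k, k)), k), A ↦ node(d, k, k), V ↦ tree(k, false), M ↦ node(d, k, k) }, so R ↦ node(node(d, k, k), d, node(d, k, k)).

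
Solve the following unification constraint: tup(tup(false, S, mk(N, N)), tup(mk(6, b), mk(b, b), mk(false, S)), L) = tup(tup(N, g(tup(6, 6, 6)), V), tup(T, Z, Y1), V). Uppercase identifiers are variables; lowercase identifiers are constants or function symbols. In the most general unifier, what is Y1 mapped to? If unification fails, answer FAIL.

Decompose tup/3: tup(false, S, mk(N, N)) = tup(N, g(tup(6, 6, 6)), V),  tup(mk(6, b), mk(b, b), mk(false, S)) = tup(T, Z, Y1),  L = V.
Decompose tup/3: false = N,  S = g(tup(6, 6, 6)),  mk(N, N) = V.
Bind N := false; substituting into the one remaining equation that mentions N gives: mk(false, false) = V.
Bind S := g(tup(6, 6, 6)); substituting into the one remaining equation that mentions S gives: tup(mk(6, b), mk(b, b), mk(false, g(tup(6, 6, 6)))) = tup(T, Z, Y1).
Bind V := mk(false, false); substituting into the one remaining equation that mentions V gives: L = mk(false, false).
Decompose tup/3: mk(6, b) = T,  mk(b, b) = Z,  mk(false, g(tup(6, 6, 6))) = Y1.
Bind T := mk(6, b); no other remaining equation mentions T.
Bind Z := mk(b, b); no other remaining equation mentions Z.
Bind Y1 := mk(false, g(tup(6, 6, 6))); no other remaining equation mentions Y1.
Bind L := mk(false, false).
MGU = { N := false, S := g(tup(6, 6, 6)), V := mk(false, false), T := mk(6, b), Z := mk(b, b), Y1 := mk(false, g(tup(6, 6, 6))), L := mk(false, false) }, so Y1 := mk(false, g(tup(6, 6, 6))).

mk(false, g(tup(6, 6, 6)))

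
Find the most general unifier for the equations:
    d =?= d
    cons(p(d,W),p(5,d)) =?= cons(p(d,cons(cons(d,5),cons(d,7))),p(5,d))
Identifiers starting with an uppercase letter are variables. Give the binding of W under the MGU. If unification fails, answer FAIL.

cons(cons(d,5),cons(d,7))

Delete trivial equation d =?= d.
Decompose cons/2: p(d,W) =?= p(d,cons(cons(d,5),cons(d,7))),  p(5,d) =?= p(5,d).
Decompose p/2: d =?= d,  W =?= cons(cons(d,5),cons(d,7)).
Delete trivial equation d =?= d.
Bind W := cons(cons(d,5),cons(d,7)); no other remaining equation mentions W.
Delete trivial equation p(5,d) =?= p(5,d).
MGU = { W ↦ cons(cons(d,5),cons(d,7)) }, so W ↦ cons(cons(d,5),cons(d,7)).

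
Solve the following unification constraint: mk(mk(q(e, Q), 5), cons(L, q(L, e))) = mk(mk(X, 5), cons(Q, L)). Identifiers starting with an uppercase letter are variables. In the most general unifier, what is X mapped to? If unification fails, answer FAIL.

FAIL

Decompose mk/2: mk(q(e, Q), 5) = mk(X, 5),  cons(L, q(L, e)) = cons(Q, L).
Decompose mk/2: q(e, Q) = X,  5 = 5.
Bind X := q(e, Q); no other remaining equation mentions X.
Delete trivial equation 5 = 5.
Decompose cons/2: L = Q,  q(L, e) = L.
Bind L := Q; substituting into the remaining equation gives: q(Q, e) = Q.
Occurs check fails: Q occurs in q(Q, e); the equation Q = q(Q, e) has no finite solution.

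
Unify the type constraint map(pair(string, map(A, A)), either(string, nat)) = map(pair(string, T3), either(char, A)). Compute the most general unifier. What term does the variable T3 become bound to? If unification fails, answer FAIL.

Decompose map/2: pair(string, map(A, A)) = pair(string, T3),  either(string, nat) = either(char, A).
Decompose pair/2: string = string,  map(A, A) = T3.
Delete trivial equation string = string.
Bind T3 := map(A, A); no other remaining equation mentions T3.
Decompose either/2: string = char,  nat = A.
Clash: constants string and char differ; no unifier exists.

FAIL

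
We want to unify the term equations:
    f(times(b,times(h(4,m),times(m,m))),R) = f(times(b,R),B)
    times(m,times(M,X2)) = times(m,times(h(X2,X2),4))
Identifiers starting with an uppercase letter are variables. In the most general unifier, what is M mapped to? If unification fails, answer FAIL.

Decompose f/2: times(b,times(h(4,m),times(m,m))) = times(b,R),  R = B.
Decompose times/2: b = b,  times(h(4,m),times(m,m)) = R.
Delete trivial equation b = b.
Bind R := times(h(4,m),times(m,m)); substituting into the one remaining equation that mentions R gives: times(h(4,m),times(m,m)) = B.
Bind B := times(h(4,m),times(m,m)); no other remaining equation mentions B.
Decompose times/2: m = m,  times(M,X2) = times(h(X2,X2),4).
Delete trivial equation m = m.
Decompose times/2: M = h(X2,X2),  X2 = 4.
Bind M := h(X2,X2); no other remaining equation mentions M.
Bind X2 := 4. Substituting into the earlier binding gives M := h(4,4).
MGU = { R ↦ times(h(4,m),times(m,m)), B ↦ times(h(4,m),times(m,m)), M ↦ h(4,4), X2 ↦ 4 }, so M ↦ h(4,4).

h(4,4)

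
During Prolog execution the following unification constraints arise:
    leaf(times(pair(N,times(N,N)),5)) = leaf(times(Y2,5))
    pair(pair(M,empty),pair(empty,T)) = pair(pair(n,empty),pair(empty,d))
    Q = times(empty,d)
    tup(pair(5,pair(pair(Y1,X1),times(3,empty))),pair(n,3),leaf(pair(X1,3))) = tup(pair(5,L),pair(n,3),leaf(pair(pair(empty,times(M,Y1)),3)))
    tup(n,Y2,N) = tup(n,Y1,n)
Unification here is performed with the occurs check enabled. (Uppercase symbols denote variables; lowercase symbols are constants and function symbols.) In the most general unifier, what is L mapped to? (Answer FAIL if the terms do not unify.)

Decompose leaf/1: times(pair(N,times(N,N)),5) = times(Y2,5).
Decompose times/2: pair(N,times(N,N)) = Y2,  5 = 5.
Bind Y2 := pair(N,times(N,N)); substituting into the one remaining equation that mentions Y2 gives: tup(n,pair(N,times(N,N)),N) = tup(n,Y1,n).
Delete trivial equation 5 = 5.
Decompose pair/2: pair(M,empty) = pair(n,empty),  pair(empty,T) = pair(empty,d).
Decompose pair/2: M = n,  empty = empty.
Bind M := n; substituting into the one remaining equation that mentions M gives: tup(pair(5,pair(pair(Y1,X1),times(3,empty))),pair(n,3),leaf(pair(X1,3))) = tup(pair(5,L),pair(n,3),leaf(pair(pair(empty,times(n,Y1)),3))).
Delete trivial equation empty = empty.
Decompose pair/2: empty = empty,  T = d.
Delete trivial equation empty = empty.
Bind T := d; no other remaining equation mentions T.
Bind Q := times(empty,d); no other remaining equation mentions Q.
Decompose tup/3: pair(5,pair(pair(Y1,X1),times(3,empty))) = pair(5,L),  pair(n,3) = pair(n,3),  leaf(pair(X1,3)) = leaf(pair(pair(empty,times(n,Y1)),3)).
Decompose pair/2: 5 = 5,  pair(pair(Y1,X1),times(3,empty)) = L.
Delete trivial equation 5 = 5.
Bind L := pair(pair(Y1,X1),times(3,empty)); no other remaining equation mentions L.
Delete trivial equation pair(n,3) = pair(n,3).
Decompose leaf/1: pair(X1,3) = pair(pair(empty,times(n,Y1)),3).
Decompose pair/2: X1 = pair(empty,times(n,Y1)),  3 = 3.
Bind X1 := pair(empty,times(n,Y1)); no other remaining equation mentions X1. Substituting into the earlier binding gives L := pair(pair(Y1,pair(empty,times(n,Y1))),times(3,empty)).
Delete trivial equation 3 = 3.
Decompose tup/3: n = n,  pair(N,times(N,N)) = Y1,  N = n.
Delete trivial equation n = n.
Bind Y1 := pair(N,times(N,N)); no other remaining equation mentions Y1. Substituting into the earlier bindings gives L := pair(pair(pair(N,times(N,N)),pair(empty,times(n,pair(N,times(N,N))))),times(3,empty)), X1 := pair(empty,times(n,pair(N,times(N,N)))).
Bind N := n. Substituting into the earlier bindings gives Y2 := pair(n,times(n,n)), L := pair(pair(pair(n,times(n,n)),pair(empty,times(n,pair(n,times(n,n))))),times(3,empty)), X1 := pair(empty,times(n,pair(n,times(n,n)))), Y1 := pair(n,times(n,n)).
MGU = { Y2 = pair(n,times(n,n)), M = n, T = d, Q = times(empty,d), L = pair(pair(pair(n,times(n,n)),pair(empty,times(n,pair(n,times(n,n))))),times(3,empty)), X1 = pair(empty,times(n,pair(n,times(n,n)))), Y1 = pair(n,times(n,n)), N = n }, so L = pair(pair(pair(n,times(n,n)),pair(empty,times(n,pair(n,times(n,n))))),times(3,empty)).

pair(pair(pair(n,times(n,n)),pair(empty,times(n,pair(n,times(n,n))))),times(3,empty))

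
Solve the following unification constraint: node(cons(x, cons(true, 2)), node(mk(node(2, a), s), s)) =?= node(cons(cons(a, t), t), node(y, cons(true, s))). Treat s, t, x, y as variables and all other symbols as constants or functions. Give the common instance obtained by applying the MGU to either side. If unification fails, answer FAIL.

Decompose node/2: cons(x, cons(true, 2)) =?= cons(cons(a, t), t),  node(mk(node(2, a), s), s) =?= node(y, cons(true, s)).
Decompose cons/2: x =?= cons(a, t),  cons(true, 2) =?= t.
Bind x := cons(a, t); no other remaining equation mentions x.
Bind t := cons(true, 2); no other remaining equation mentions t. Substituting into the earlier binding gives x := cons(a, cons(true, 2)).
Decompose node/2: mk(node(2, a), s) =?= y,  s =?= cons(true, s).
Bind y := mk(node(2, a), s); no other remaining equation mentions y.
Occurs check fails: s occurs in cons(true, s); the equation s =?= cons(true, s) has no finite solution.

FAIL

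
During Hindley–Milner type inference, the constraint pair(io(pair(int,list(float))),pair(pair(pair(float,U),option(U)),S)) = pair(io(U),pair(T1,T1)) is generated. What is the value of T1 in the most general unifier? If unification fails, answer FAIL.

Decompose pair/2: io(pair(int,list(float))) = io(U),  pair(pair(pair(float,U),option(U)),S) = pair(T1,T1).
Decompose io/1: pair(int,list(float)) = U.
Bind U := pair(int,list(float)); substituting into the remaining equation gives: pair(pair(pair(float,pair(int,list(float))),option(pair(int,list(float)))),S) = pair(T1,T1).
Decompose pair/2: pair(pair(float,pair(int,list(float))),option(pair(int,list(float)))) = T1,  S = T1.
Bind T1 := pair(pair(float,pair(int,list(float))),option(pair(int,list(float)))); substituting into the remaining equation gives: S = pair(pair(float,pair(int,list(float))),option(pair(int,list(float)))).
Bind S := pair(pair(float,pair(int,list(float))),option(pair(int,list(float)))).
MGU = { U -> pair(int,list(float)), T1 -> pair(pair(float,pair(int,list(float))),option(pair(int,list(float)))), S -> pair(pair(float,pair(int,list(float))),option(pair(int,list(float)))) }, so T1 -> pair(pair(float,pair(int,list(float))),option(pair(int,list(float)))).

pair(pair(float,pair(int,list(float))),option(pair(int,list(float))))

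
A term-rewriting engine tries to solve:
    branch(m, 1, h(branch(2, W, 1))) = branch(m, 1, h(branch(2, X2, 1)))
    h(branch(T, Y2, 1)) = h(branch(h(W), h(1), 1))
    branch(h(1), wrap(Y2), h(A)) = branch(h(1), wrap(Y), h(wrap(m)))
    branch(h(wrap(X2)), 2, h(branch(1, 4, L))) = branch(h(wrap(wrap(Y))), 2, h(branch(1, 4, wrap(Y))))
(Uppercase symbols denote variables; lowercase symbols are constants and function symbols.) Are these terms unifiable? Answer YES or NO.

Decompose branch/3: m = m,  1 = 1,  h(branch(2, W, 1)) = h(branch(2, X2, 1)).
Delete trivial equation m = m.
Delete trivial equation 1 = 1.
Decompose h/1: branch(2, W, 1) = branch(2, X2, 1).
Decompose branch/3: 2 = 2,  W = X2,  1 = 1.
Delete trivial equation 2 = 2.
Bind W := X2; substituting into the one remaining equation that mentions W gives: h(branch(T, Y2, 1)) = h(branch(h(X2), h(1), 1)).
Delete trivial equation 1 = 1.
Decompose h/1: branch(T, Y2, 1) = branch(h(X2), h(1), 1).
Decompose branch/3: T = h(X2),  Y2 = h(1),  1 = 1.
Bind T := h(X2); no other remaining equation mentions T.
Bind Y2 := h(1); substituting into the one remaining equation that mentions Y2 gives: branch(h(1), wrap(h(1)), h(A)) = branch(h(1), wrap(Y), h(wrap(m))).
Delete trivial equation 1 = 1.
Decompose branch/3: h(1) = h(1),  wrap(h(1)) = wrap(Y),  h(A) = h(wrap(m)).
Delete trivial equation h(1) = h(1).
Decompose wrap/1: h(1) = Y.
Bind Y := h(1); substituting into the one remaining equation that mentions Y gives: branch(h(wrap(X2)), 2, h(branch(1, 4, L))) = branch(h(wrap(wrap(h(1)))), 2, h(branch(1, 4, wrap(h(1))))).
Decompose h/1: A = wrap(m).
Bind A := wrap(m); no other remaining equation mentions A.
Decompose branch/3: h(wrap(X2)) = h(wrap(wrap(h(1)))),  2 = 2,  h(branch(1, 4, L)) = h(branch(1, 4, wrap(h(1)))).
Decompose h/1: wrap(X2) = wrap(wrap(h(1))).
Decompose wrap/1: X2 = wrap(h(1)).
Bind X2 := wrap(h(1)); no other remaining equation mentions X2. Substituting into the earlier bindings gives W := wrap(h(1)), T := h(wrap(h(1))).
Delete trivial equation 2 = 2.
Decompose h/1: branch(1, 4, L) = branch(1, 4, wrap(h(1))).
Decompose branch/3: 1 = 1,  4 = 4,  L = wrap(h(1)).
Delete trivial equation 1 = 1.
Delete trivial equation 4 = 4.
Bind L := wrap(h(1)).
No equations remain and no clash or occurs-check failure arose, so a unifier exists.

YES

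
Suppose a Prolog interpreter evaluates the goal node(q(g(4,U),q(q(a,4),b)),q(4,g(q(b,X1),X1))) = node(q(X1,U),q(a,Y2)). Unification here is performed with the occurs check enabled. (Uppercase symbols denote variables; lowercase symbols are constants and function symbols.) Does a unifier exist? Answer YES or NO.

Decompose node/2: q(g(4,U),q(q(a,4),b)) = q(X1,U),  q(4,g(q(b,X1),X1)) = q(a,Y2).
Decompose q/2: g(4,U) = X1,  q(q(a,4),b) = U.
Bind X1 := g(4,U); substituting into the one remaining equation that mentions X1 gives: q(4,g(q(b,g(4,U)),g(4,U))) = q(a,Y2).
Bind U := q(q(a,4),b); substituting into the remaining equation gives: q(4,g(q(b,g(4,q(q(a,4),b))),g(4,q(q(a,4),b)))) = q(a,Y2). Substituting into the earlier binding gives X1 := g(4,q(q(a,4),b)).
Decompose q/2: 4 = a,  g(q(b,g(4,q(q(a,4),b))),g(4,q(q(a,4),b))) = Y2.
Clash: constants 4 and a differ; no unifier exists.

NO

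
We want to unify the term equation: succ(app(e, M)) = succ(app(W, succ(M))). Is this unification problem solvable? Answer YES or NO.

NO

Decompose succ/1: app(e, M) = app(W, succ(M)).
Decompose app/2: e = W,  M = succ(M).
Bind W := e; no other remaining equation mentions W.
Occurs check fails: M occurs in succ(M); the equation M = succ(M) has no finite solution.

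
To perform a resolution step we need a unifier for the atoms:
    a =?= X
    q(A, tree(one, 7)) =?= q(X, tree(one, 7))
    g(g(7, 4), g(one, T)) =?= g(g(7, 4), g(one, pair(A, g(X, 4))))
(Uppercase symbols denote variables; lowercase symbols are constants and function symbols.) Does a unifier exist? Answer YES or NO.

YES

Bind X := a; substituting into the remaining equations gives: q(A, tree(one, 7)) =?= q(a, tree(one, 7)),  g(g(7, 4), g(one, T)) =?= g(g(7, 4), g(one, pair(A, g(a, 4)))).
Decompose q/2: A =?= a,  tree(one, 7) =?= tree(one, 7).
Bind A := a; substituting into the one remaining equation that mentions A gives: g(g(7, 4), g(one, T)) =?= g(g(7, 4), g(one, pair(a, g(a, 4)))).
Delete trivial equation tree(one, 7) =?= tree(one, 7).
Decompose g/2: g(7, 4) =?= g(7, 4),  g(one, T) =?= g(one, pair(a, g(a, 4))).
Delete trivial equation g(7, 4) =?= g(7, 4).
Decompose g/2: one =?= one,  T =?= pair(a, g(a, 4)).
Delete trivial equation one =?= one.
Bind T := pair(a, g(a, 4)).
No equations remain and no clash or occurs-check failure arose, so a unifier exists.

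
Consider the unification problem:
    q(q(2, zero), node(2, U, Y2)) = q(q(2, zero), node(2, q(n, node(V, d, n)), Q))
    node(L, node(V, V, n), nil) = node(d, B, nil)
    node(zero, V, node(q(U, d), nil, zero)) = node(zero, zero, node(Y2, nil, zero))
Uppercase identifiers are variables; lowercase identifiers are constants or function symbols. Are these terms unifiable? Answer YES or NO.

Decompose q/2: q(2, zero) = q(2, zero),  node(2, U, Y2) = node(2, q(n, node(V, d, n)), Q).
Delete trivial equation q(2, zero) = q(2, zero).
Decompose node/3: 2 = 2,  U = q(n, node(V, d, n)),  Y2 = Q.
Delete trivial equation 2 = 2.
Bind U := q(n, node(V, d, n)); substituting into the one remaining equation that mentions U gives: node(zero, V, node(q(q(n, node(V, d, n)), d), nil, zero)) = node(zero, zero, node(Y2, nil, zero)).
Bind Y2 := Q; substituting into the one remaining equation that mentions Y2 gives: node(zero, V, node(q(q(n, node(V, d, n)), d), nil, zero)) = node(zero, zero, node(Q, nil, zero)).
Decompose node/3: L = d,  node(V, V, n) = B,  nil = nil.
Bind L := d; no other remaining equation mentions L.
Bind B := node(V, V, n); no other remaining equation mentions B.
Delete trivial equation nil = nil.
Decompose node/3: zero = zero,  V = zero,  node(q(q(n, node(V, d, n)), d), nil, zero) = node(Q, nil, zero).
Delete trivial equation zero = zero.
Bind V := zero; substituting into the remaining equation gives: node(q(q(n, node(zero, d, n)), d), nil, zero) = node(Q, nil, zero). Substituting into the earlier bindings gives U := q(n, node(zero, d, n)), B := node(zero, zero, n).
Decompose node/3: q(q(n, node(zero, d, n)), d) = Q,  nil = nil,  zero = zero.
Bind Q := q(q(n, node(zero, d, n)), d); no other remaining equation mentions Q. Substituting into the earlier binding gives Y2 := q(q(n, node(zero, d, n)), d).
Delete trivial equation nil = nil.
Delete trivial equation zero = zero.
No equations remain and no clash or occurs-check failure arose, so a unifier exists.

YES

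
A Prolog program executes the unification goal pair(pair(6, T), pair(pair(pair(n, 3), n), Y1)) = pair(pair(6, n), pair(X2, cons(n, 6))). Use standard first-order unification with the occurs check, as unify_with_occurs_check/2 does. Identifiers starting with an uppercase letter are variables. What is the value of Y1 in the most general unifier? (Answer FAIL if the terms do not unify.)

cons(n, 6)

Decompose pair/2: pair(6, T) = pair(6, n),  pair(pair(pair(n, 3), n), Y1) = pair(X2, cons(n, 6)).
Decompose pair/2: 6 = 6,  T = n.
Delete trivial equation 6 = 6.
Bind T := n; no other remaining equation mentions T.
Decompose pair/2: pair(pair(n, 3), n) = X2,  Y1 = cons(n, 6).
Bind X2 := pair(pair(n, 3), n); no other remaining equation mentions X2.
Bind Y1 := cons(n, 6).
MGU = { T -> n, X2 -> pair(pair(n, 3), n), Y1 -> cons(n, 6) }, so Y1 -> cons(n, 6).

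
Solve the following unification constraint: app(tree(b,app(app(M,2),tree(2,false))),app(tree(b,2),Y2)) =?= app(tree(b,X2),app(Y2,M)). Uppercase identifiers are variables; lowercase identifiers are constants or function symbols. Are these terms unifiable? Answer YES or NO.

YES

Decompose app/2: tree(b,app(app(M,2),tree(2,false))) =?= tree(b,X2),  app(tree(b,2),Y2) =?= app(Y2,M).
Decompose tree/2: b =?= b,  app(app(M,2),tree(2,false)) =?= X2.
Delete trivial equation b =?= b.
Bind X2 := app(app(M,2),tree(2,false)); no other remaining equation mentions X2.
Decompose app/2: tree(b,2) =?= Y2,  Y2 =?= M.
Bind Y2 := tree(b,2); substituting into the remaining equation gives: tree(b,2) =?= M.
Bind M := tree(b,2). Substituting into the earlier binding gives X2 := app(app(tree(b,2),2),tree(2,false)).
No equations remain and no clash or occurs-check failure arose, so a unifier exists.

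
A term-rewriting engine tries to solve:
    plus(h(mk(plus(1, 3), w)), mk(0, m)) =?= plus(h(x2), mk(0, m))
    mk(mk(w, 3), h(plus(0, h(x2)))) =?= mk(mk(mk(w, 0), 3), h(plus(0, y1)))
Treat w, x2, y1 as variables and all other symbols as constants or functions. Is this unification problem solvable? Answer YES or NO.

Decompose plus/2: h(mk(plus(1, 3), w)) =?= h(x2),  mk(0, m) =?= mk(0, m).
Decompose h/1: mk(plus(1, 3), w) =?= x2.
Bind x2 := mk(plus(1, 3), w); substituting into the one remaining equation that mentions x2 gives: mk(mk(w, 3), h(plus(0, h(mk(plus(1, 3), w))))) =?= mk(mk(mk(w, 0), 3), h(plus(0, y1))).
Delete trivial equation mk(0, m) =?= mk(0, m).
Decompose mk/2: mk(w, 3) =?= mk(mk(w, 0), 3),  h(plus(0, h(mk(plus(1, 3), w)))) =?= h(plus(0, y1)).
Decompose mk/2: w =?= mk(w, 0),  3 =?= 3.
Occurs check fails: w occurs in mk(w, 0); the equation w =?= mk(w, 0) has no finite solution.

NO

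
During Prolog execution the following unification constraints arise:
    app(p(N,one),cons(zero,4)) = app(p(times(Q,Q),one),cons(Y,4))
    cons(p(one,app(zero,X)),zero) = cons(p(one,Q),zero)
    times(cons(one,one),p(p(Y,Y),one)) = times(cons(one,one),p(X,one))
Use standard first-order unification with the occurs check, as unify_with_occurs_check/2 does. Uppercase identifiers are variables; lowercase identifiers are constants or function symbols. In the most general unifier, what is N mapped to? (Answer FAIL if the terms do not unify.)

Decompose app/2: p(N,one) = p(times(Q,Q),one),  cons(zero,4) = cons(Y,4).
Decompose p/2: N = times(Q,Q),  one = one.
Bind N := times(Q,Q); no other remaining equation mentions N.
Delete trivial equation one = one.
Decompose cons/2: zero = Y,  4 = 4.
Bind Y := zero; substituting into the one remaining equation that mentions Y gives: times(cons(one,one),p(p(zero,zero),one)) = times(cons(one,one),p(X,one)).
Delete trivial equation 4 = 4.
Decompose cons/2: p(one,app(zero,X)) = p(one,Q),  zero = zero.
Decompose p/2: one = one,  app(zero,X) = Q.
Delete trivial equation one = one.
Bind Q := app(zero,X); no other remaining equation mentions Q. Substituting into the earlier binding gives N := times(app(zero,X),app(zero,X)).
Delete trivial equation zero = zero.
Decompose times/2: cons(one,one) = cons(one,one),  p(p(zero,zero),one) = p(X,one).
Delete trivial equation cons(one,one) = cons(one,one).
Decompose p/2: p(zero,zero) = X,  one = one.
Bind X := p(zero,zero); no other remaining equation mentions X. Substituting into the earlier bindings gives N := times(app(zero,p(zero,zero)),app(zero,p(zero,zero))), Q := app(zero,p(zero,zero)).
Delete trivial equation one = one.
MGU = { N -> times(app(zero,p(zero,zero)),app(zero,p(zero,zero))), Y -> zero, Q -> app(zero,p(zero,zero)), X -> p(zero,zero) }, so N -> times(app(zero,p(zero,zero)),app(zero,p(zero,zero))).

times(app(zero,p(zero,zero)),app(zero,p(zero,zero)))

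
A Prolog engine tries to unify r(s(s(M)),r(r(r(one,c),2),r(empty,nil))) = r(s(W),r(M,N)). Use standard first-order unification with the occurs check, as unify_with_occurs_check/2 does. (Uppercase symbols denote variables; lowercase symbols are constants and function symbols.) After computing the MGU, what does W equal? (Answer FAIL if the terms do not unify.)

s(r(r(one,c),2))

Decompose r/2: s(s(M)) = s(W),  r(r(r(one,c),2),r(empty,nil)) = r(M,N).
Decompose s/1: s(M) = W.
Bind W := s(M); no other remaining equation mentions W.
Decompose r/2: r(r(one,c),2) = M,  r(empty,nil) = N.
Bind M := r(r(one,c),2); no other remaining equation mentions M. Substituting into the earlier binding gives W := s(r(r(one,c),2)).
Bind N := r(empty,nil).
MGU = { W -> s(r(r(one,c),2)), M -> r(r(one,c),2), N -> r(empty,nil) }, so W -> s(r(r(one,c),2)).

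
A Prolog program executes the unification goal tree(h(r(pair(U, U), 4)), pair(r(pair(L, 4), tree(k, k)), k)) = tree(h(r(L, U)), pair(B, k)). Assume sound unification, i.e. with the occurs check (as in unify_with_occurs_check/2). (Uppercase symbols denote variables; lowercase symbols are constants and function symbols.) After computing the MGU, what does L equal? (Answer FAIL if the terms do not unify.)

pair(4, 4)

Decompose tree/2: h(r(pair(U, U), 4)) = h(r(L, U)),  pair(r(pair(L, 4), tree(k, k)), k) = pair(B, k).
Decompose h/1: r(pair(U, U), 4) = r(L, U).
Decompose r/2: pair(U, U) = L,  4 = U.
Bind L := pair(U, U); substituting into the one remaining equation that mentions L gives: pair(r(pair(pair(U, U), 4), tree(k, k)), k) = pair(B, k).
Bind U := 4; substituting into the remaining equation gives: pair(r(pair(pair(4, 4), 4), tree(k, k)), k) = pair(B, k). Substituting into the earlier binding gives L := pair(4, 4).
Decompose pair/2: r(pair(pair(4, 4), 4), tree(k, k)) = B,  k = k.
Bind B := r(pair(pair(4, 4), 4), tree(k, k)); no other remaining equation mentions B.
Delete trivial equation k = k.
MGU = { L = pair(4, 4), U = 4, B = r(pair(pair(4, 4), 4), tree(k, k)) }, so L = pair(4, 4).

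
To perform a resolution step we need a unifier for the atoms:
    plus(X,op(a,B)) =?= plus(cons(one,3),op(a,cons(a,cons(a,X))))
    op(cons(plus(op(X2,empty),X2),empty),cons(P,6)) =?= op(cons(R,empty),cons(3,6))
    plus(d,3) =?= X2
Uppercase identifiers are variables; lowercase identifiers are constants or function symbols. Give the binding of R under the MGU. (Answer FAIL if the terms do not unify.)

Decompose plus/2: X =?= cons(one,3),  op(a,B) =?= op(a,cons(a,cons(a,X))).
Bind X := cons(one,3); substituting into the one remaining equation that mentions X gives: op(a,B) =?= op(a,cons(a,cons(a,cons(one,3)))).
Decompose op/2: a =?= a,  B =?= cons(a,cons(a,cons(one,3))).
Delete trivial equation a =?= a.
Bind B := cons(a,cons(a,cons(one,3))); no other remaining equation mentions B.
Decompose op/2: cons(plus(op(X2,empty),X2),empty) =?= cons(R,empty),  cons(P,6) =?= cons(3,6).
Decompose cons/2: plus(op(X2,empty),X2) =?= R,  empty =?= empty.
Bind R := plus(op(X2,empty),X2); no other remaining equation mentions R.
Delete trivial equation empty =?= empty.
Decompose cons/2: P =?= 3,  6 =?= 6.
Bind P := 3; no other remaining equation mentions P.
Delete trivial equation 6 =?= 6.
Bind X2 := plus(d,3). Substituting into the earlier binding gives R := plus(op(plus(d,3),empty),plus(d,3)).
MGU = { X := cons(one,3), B := cons(a,cons(a,cons(one,3))), R := plus(op(plus(d,3),empty),plus(d,3)), P := 3, X2 := plus(d,3) }, so R := plus(op(plus(d,3),empty),plus(d,3)).

plus(op(plus(d,3),empty),plus(d,3))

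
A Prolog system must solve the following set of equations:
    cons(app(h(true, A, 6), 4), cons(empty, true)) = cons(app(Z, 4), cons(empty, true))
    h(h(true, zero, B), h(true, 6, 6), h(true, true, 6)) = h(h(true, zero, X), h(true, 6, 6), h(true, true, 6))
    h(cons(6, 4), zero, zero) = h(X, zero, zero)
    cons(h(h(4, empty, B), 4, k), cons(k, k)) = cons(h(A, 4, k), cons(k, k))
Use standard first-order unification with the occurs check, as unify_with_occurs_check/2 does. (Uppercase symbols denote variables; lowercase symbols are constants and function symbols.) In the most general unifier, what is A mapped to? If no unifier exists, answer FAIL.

h(4, empty, cons(6, 4))

Decompose cons/2: app(h(true, A, 6), 4) = app(Z, 4),  cons(empty, true) = cons(empty, true).
Decompose app/2: h(true, A, 6) = Z,  4 = 4.
Bind Z := h(true, A, 6); no other remaining equation mentions Z.
Delete trivial equation 4 = 4.
Delete trivial equation cons(empty, true) = cons(empty, true).
Decompose h/3: h(true, zero, B) = h(true, zero, X),  h(true, 6, 6) = h(true, 6, 6),  h(true, true, 6) = h(true, true, 6).
Decompose h/3: true = true,  zero = zero,  B = X.
Delete trivial equation true = true.
Delete trivial equation zero = zero.
Bind B := X; substituting into the one remaining equation that mentions B gives: cons(h(h(4, empty, X), 4, k), cons(k, k)) = cons(h(A, 4, k), cons(k, k)).
Delete trivial equation h(true, 6, 6) = h(true, 6, 6).
Delete trivial equation h(true, true, 6) = h(true, true, 6).
Decompose h/3: cons(6, 4) = X,  zero = zero,  zero = zero.
Bind X := cons(6, 4); substituting into the one remaining equation that mentions X gives: cons(h(h(4, empty, cons(6, 4)), 4, k), cons(k, k)) = cons(h(A, 4, k), cons(k, k)). Substituting into the earlier binding gives B := cons(6, 4).
Delete trivial equation zero = zero.
Delete trivial equation zero = zero.
Decompose cons/2: h(h(4, empty, cons(6, 4)), 4, k) = h(A, 4, k),  cons(k, k) = cons(k, k).
Decompose h/3: h(4, empty, cons(6, 4)) = A,  4 = 4,  k = k.
Bind A := h(4, empty, cons(6, 4)); no other remaining equation mentions A. Substituting into the earlier binding gives Z := h(true, h(4, empty, cons(6, 4)), 6).
Delete trivial equation 4 = 4.
Delete trivial equation k = k.
Delete trivial equation cons(k, k) = cons(k, k).
MGU = { Z -> h(true, h(4, empty, cons(6, 4)), 6), B -> cons(6, 4), X -> cons(6, 4), A -> h(4, empty, cons(6, 4)) }, so A -> h(4, empty, cons(6, 4)).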